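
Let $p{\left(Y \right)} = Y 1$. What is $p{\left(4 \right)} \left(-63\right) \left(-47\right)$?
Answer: $11844$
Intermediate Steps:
$p{\left(Y \right)} = Y$
$p{\left(4 \right)} \left(-63\right) \left(-47\right) = 4 \left(-63\right) \left(-47\right) = \left(-252\right) \left(-47\right) = 11844$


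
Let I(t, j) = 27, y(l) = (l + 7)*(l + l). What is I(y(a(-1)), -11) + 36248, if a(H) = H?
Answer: 36275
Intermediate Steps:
y(l) = 2*l*(7 + l) (y(l) = (7 + l)*(2*l) = 2*l*(7 + l))
I(y(a(-1)), -11) + 36248 = 27 + 36248 = 36275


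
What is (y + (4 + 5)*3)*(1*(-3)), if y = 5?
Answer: -96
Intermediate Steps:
(y + (4 + 5)*3)*(1*(-3)) = (5 + (4 + 5)*3)*(1*(-3)) = (5 + 9*3)*(-3) = (5 + 27)*(-3) = 32*(-3) = -96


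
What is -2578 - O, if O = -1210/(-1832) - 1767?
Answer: -743481/916 ≈ -811.66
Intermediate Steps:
O = -1617967/916 (O = -1210*(-1/1832) - 1767 = 605/916 - 1767 = -1617967/916 ≈ -1766.3)
-2578 - O = -2578 - 1*(-1617967/916) = -2578 + 1617967/916 = -743481/916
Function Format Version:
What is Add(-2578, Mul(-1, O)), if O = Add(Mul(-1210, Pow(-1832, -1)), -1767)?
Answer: Rational(-743481, 916) ≈ -811.66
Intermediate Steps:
O = Rational(-1617967, 916) (O = Add(Mul(-1210, Rational(-1, 1832)), -1767) = Add(Rational(605, 916), -1767) = Rational(-1617967, 916) ≈ -1766.3)
Add(-2578, Mul(-1, O)) = Add(-2578, Mul(-1, Rational(-1617967, 916))) = Add(-2578, Rational(1617967, 916)) = Rational(-743481, 916)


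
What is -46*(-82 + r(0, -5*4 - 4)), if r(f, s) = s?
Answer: 4876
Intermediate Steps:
-46*(-82 + r(0, -5*4 - 4)) = -46*(-82 + (-5*4 - 4)) = -46*(-82 + (-20 - 4)) = -46*(-82 - 24) = -46*(-106) = 4876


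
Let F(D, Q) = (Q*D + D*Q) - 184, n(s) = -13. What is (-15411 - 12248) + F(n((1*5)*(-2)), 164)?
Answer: -32107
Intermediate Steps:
F(D, Q) = -184 + 2*D*Q (F(D, Q) = (D*Q + D*Q) - 184 = 2*D*Q - 184 = -184 + 2*D*Q)
(-15411 - 12248) + F(n((1*5)*(-2)), 164) = (-15411 - 12248) + (-184 + 2*(-13)*164) = -27659 + (-184 - 4264) = -27659 - 4448 = -32107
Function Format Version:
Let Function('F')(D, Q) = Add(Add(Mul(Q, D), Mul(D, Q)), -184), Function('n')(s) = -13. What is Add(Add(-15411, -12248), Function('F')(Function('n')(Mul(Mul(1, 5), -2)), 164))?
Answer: -32107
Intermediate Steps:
Function('F')(D, Q) = Add(-184, Mul(2, D, Q)) (Function('F')(D, Q) = Add(Add(Mul(D, Q), Mul(D, Q)), -184) = Add(Mul(2, D, Q), -184) = Add(-184, Mul(2, D, Q)))
Add(Add(-15411, -12248), Function('F')(Function('n')(Mul(Mul(1, 5), -2)), 164)) = Add(Add(-15411, -12248), Add(-184, Mul(2, -13, 164))) = Add(-27659, Add(-184, -4264)) = Add(-27659, -4448) = -32107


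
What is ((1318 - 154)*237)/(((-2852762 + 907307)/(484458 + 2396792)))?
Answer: -52989645000/129697 ≈ -4.0857e+5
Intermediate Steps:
((1318 - 154)*237)/(((-2852762 + 907307)/(484458 + 2396792))) = (1164*237)/((-1945455/2881250)) = 275868/((-1945455*1/2881250)) = 275868/(-389091/576250) = 275868*(-576250/389091) = -52989645000/129697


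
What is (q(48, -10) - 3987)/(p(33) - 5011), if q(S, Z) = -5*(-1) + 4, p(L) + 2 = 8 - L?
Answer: 1989/2519 ≈ 0.78960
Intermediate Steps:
p(L) = 6 - L (p(L) = -2 + (8 - L) = 6 - L)
q(S, Z) = 9 (q(S, Z) = 5 + 4 = 9)
(q(48, -10) - 3987)/(p(33) - 5011) = (9 - 3987)/((6 - 1*33) - 5011) = -3978/((6 - 33) - 5011) = -3978/(-27 - 5011) = -3978/(-5038) = -3978*(-1/5038) = 1989/2519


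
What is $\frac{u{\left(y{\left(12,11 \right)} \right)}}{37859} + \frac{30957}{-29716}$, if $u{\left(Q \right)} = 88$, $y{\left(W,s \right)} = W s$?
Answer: $- \frac{68787415}{66177532} \approx -1.0394$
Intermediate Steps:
$\frac{u{\left(y{\left(12,11 \right)} \right)}}{37859} + \frac{30957}{-29716} = \frac{88}{37859} + \frac{30957}{-29716} = 88 \cdot \frac{1}{37859} + 30957 \left(- \frac{1}{29716}\right) = \frac{88}{37859} - \frac{1821}{1748} = - \frac{68787415}{66177532}$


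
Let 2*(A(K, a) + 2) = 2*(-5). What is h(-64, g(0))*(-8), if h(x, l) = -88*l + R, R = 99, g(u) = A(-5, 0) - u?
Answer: -5720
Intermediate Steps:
A(K, a) = -7 (A(K, a) = -2 + (2*(-5))/2 = -2 + (½)*(-10) = -2 - 5 = -7)
g(u) = -7 - u
h(x, l) = 99 - 88*l (h(x, l) = -88*l + 99 = 99 - 88*l)
h(-64, g(0))*(-8) = (99 - 88*(-7 - 1*0))*(-8) = (99 - 88*(-7 + 0))*(-8) = (99 - 88*(-7))*(-8) = (99 + 616)*(-8) = 715*(-8) = -5720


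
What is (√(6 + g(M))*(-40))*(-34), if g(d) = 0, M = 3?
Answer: 1360*√6 ≈ 3331.3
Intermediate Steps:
(√(6 + g(M))*(-40))*(-34) = (√(6 + 0)*(-40))*(-34) = (√6*(-40))*(-34) = -40*√6*(-34) = 1360*√6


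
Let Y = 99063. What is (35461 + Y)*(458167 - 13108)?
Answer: 59871116916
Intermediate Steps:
(35461 + Y)*(458167 - 13108) = (35461 + 99063)*(458167 - 13108) = 134524*445059 = 59871116916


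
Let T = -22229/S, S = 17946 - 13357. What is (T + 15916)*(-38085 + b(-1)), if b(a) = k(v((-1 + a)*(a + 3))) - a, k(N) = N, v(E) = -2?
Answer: -2780898611370/4589 ≈ -6.0599e+8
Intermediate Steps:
S = 4589
T = -22229/4589 ≈ -4.8440
b(a) = -2 - a
(T + 15916)*(-38085 + b(-1)) = (-22229/4589 + 15916)*(-38085 + (-2 - 1*(-1))) = 73016295*(-38085 + (-2 + 1))/4589 = 73016295*(-38085 - 1)/4589 = (73016295/4589)*(-38086) = -2780898611370/4589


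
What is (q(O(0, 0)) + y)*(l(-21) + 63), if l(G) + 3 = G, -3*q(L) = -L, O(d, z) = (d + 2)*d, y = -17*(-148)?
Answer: 98124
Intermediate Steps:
y = 2516
O(d, z) = d*(2 + d) (O(d, z) = (2 + d)*d = d*(2 + d))
q(L) = L/3 (q(L) = -(-1)*L/3 = L/3)
l(G) = -3 + G
(q(O(0, 0)) + y)*(l(-21) + 63) = ((0*(2 + 0))/3 + 2516)*((-3 - 21) + 63) = ((0*2)/3 + 2516)*(-24 + 63) = ((⅓)*0 + 2516)*39 = (0 + 2516)*39 = 2516*39 = 98124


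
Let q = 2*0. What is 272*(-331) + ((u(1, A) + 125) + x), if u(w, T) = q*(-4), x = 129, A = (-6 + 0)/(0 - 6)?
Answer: -89778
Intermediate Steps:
q = 0
A = 1 (A = -6/(-6) = -6*(-⅙) = 1)
u(w, T) = 0 (u(w, T) = 0*(-4) = 0)
272*(-331) + ((u(1, A) + 125) + x) = 272*(-331) + ((0 + 125) + 129) = -90032 + (125 + 129) = -90032 + 254 = -89778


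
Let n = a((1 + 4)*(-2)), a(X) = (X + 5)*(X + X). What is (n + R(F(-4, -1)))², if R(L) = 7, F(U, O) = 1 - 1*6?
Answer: 11449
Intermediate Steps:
F(U, O) = -5 (F(U, O) = 1 - 6 = -5)
a(X) = 2*X*(5 + X) (a(X) = (5 + X)*(2*X) = 2*X*(5 + X))
n = 100 (n = 2*((1 + 4)*(-2))*(5 + (1 + 4)*(-2)) = 2*(5*(-2))*(5 + 5*(-2)) = 2*(-10)*(5 - 10) = 2*(-10)*(-5) = 100)
(n + R(F(-4, -1)))² = (100 + 7)² = 107² = 11449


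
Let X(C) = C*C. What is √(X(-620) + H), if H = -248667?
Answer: √135733 ≈ 368.42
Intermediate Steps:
X(C) = C²
√(X(-620) + H) = √((-620)² - 248667) = √(384400 - 248667) = √135733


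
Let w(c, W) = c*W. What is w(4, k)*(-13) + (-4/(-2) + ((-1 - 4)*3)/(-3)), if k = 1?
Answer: -45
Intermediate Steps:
w(c, W) = W*c
w(4, k)*(-13) + (-4/(-2) + ((-1 - 4)*3)/(-3)) = (1*4)*(-13) + (-4/(-2) + ((-1 - 4)*3)/(-3)) = 4*(-13) + (-4*(-½) - 5*3*(-⅓)) = -52 + (2 - 15*(-⅓)) = -52 + (2 + 5) = -52 + 7 = -45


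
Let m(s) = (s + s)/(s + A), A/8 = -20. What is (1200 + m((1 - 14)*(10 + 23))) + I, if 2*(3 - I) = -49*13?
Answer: 1794043/1178 ≈ 1523.0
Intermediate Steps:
A = -160 (A = 8*(-20) = -160)
I = 643/2 (I = 3 - (-49)*13/2 = 3 - ½*(-637) = 3 + 637/2 = 643/2 ≈ 321.50)
m(s) = 2*s/(-160 + s) (m(s) = (s + s)/(s - 160) = (2*s)/(-160 + s) = 2*s/(-160 + s))
(1200 + m((1 - 14)*(10 + 23))) + I = (1200 + 2*((1 - 14)*(10 + 23))/(-160 + (1 - 14)*(10 + 23))) + 643/2 = (1200 + 2*(-13*33)/(-160 - 13*33)) + 643/2 = (1200 + 2*(-429)/(-160 - 429)) + 643/2 = (1200 + 2*(-429)/(-589)) + 643/2 = (1200 + 2*(-429)*(-1/589)) + 643/2 = (1200 + 858/589) + 643/2 = 707658/589 + 643/2 = 1794043/1178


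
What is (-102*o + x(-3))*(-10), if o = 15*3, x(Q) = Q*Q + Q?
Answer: 45840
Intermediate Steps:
x(Q) = Q + Q² (x(Q) = Q² + Q = Q + Q²)
o = 45
(-102*o + x(-3))*(-10) = (-102*45 - 3*(1 - 3))*(-10) = (-4590 - 3*(-2))*(-10) = (-4590 + 6)*(-10) = -4584*(-10) = 45840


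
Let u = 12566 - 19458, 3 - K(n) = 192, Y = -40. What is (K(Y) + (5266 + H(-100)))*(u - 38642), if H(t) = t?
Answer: -226622718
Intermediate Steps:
K(n) = -189 (K(n) = 3 - 1*192 = 3 - 192 = -189)
u = -6892
(K(Y) + (5266 + H(-100)))*(u - 38642) = (-189 + (5266 - 100))*(-6892 - 38642) = (-189 + 5166)*(-45534) = 4977*(-45534) = -226622718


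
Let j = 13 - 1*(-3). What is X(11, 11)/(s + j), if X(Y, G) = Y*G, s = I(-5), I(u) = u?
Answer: 11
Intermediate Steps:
j = 16 (j = 13 + 3 = 16)
s = -5
X(Y, G) = G*Y
X(11, 11)/(s + j) = (11*11)/(-5 + 16) = 121/11 = 121*(1/11) = 11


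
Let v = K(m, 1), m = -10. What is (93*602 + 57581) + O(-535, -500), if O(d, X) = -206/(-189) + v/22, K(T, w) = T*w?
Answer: 236107114/2079 ≈ 1.1357e+5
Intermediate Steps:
v = -10 (v = -10*1 = -10)
O(d, X) = 1321/2079 (O(d, X) = -206/(-189) - 10/22 = -206*(-1/189) - 10*1/22 = 206/189 - 5/11 = 1321/2079)
(93*602 + 57581) + O(-535, -500) = (93*602 + 57581) + 1321/2079 = (55986 + 57581) + 1321/2079 = 113567 + 1321/2079 = 236107114/2079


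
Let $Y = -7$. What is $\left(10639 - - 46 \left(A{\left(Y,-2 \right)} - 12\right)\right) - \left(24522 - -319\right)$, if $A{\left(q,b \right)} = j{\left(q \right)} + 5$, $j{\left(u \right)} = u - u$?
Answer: $-14524$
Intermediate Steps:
$j{\left(u \right)} = 0$
$A{\left(q,b \right)} = 5$ ($A{\left(q,b \right)} = 0 + 5 = 5$)
$\left(10639 - - 46 \left(A{\left(Y,-2 \right)} - 12\right)\right) - \left(24522 - -319\right) = \left(10639 - - 46 \left(5 - 12\right)\right) - \left(24522 - -319\right) = \left(10639 - \left(-46\right) \left(-7\right)\right) - \left(24522 + 319\right) = \left(10639 - 322\right) - 24841 = 10317 - 24841 = -14524$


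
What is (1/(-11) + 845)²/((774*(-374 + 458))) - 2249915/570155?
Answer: 175273110373/24918738306 ≈ 7.0338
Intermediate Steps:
(1/(-11) + 845)²/((774*(-374 + 458))) - 2249915/570155 = (-1/11 + 845)²/((774*84)) - 2249915*1/570155 = (9294/11)²/65016 - 449983/114031 = (86378436/121)*(1/65016) - 449983/114031 = 2399401/218526 - 449983/114031 = 175273110373/24918738306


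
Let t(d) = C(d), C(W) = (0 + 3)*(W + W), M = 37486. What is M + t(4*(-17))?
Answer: 37078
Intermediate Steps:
C(W) = 6*W (C(W) = 3*(2*W) = 6*W)
t(d) = 6*d
M + t(4*(-17)) = 37486 + 6*(4*(-17)) = 37486 + 6*(-68) = 37486 - 408 = 37078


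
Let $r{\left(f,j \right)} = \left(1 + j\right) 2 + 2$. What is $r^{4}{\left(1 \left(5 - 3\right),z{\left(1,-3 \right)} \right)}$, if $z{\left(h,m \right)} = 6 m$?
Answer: $1048576$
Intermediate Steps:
$r{\left(f,j \right)} = 4 + 2 j$ ($r{\left(f,j \right)} = \left(2 + 2 j\right) + 2 = 4 + 2 j$)
$r^{4}{\left(1 \left(5 - 3\right),z{\left(1,-3 \right)} \right)} = \left(4 + 2 \cdot 6 \left(-3\right)\right)^{4} = \left(4 + 2 \left(-18\right)\right)^{4} = \left(4 - 36\right)^{4} = \left(-32\right)^{4} = 1048576$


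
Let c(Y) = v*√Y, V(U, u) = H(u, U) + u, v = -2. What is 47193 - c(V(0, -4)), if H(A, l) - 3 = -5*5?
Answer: 47193 + 2*I*√26 ≈ 47193.0 + 10.198*I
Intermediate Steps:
H(A, l) = -22 (H(A, l) = 3 - 5*5 = 3 - 25 = -22)
V(U, u) = -22 + u
c(Y) = -2*√Y
47193 - c(V(0, -4)) = 47193 - (-2)*√(-22 - 4) = 47193 - (-2)*√(-26) = 47193 - (-2)*I*√26 = 47193 + 2*I*√26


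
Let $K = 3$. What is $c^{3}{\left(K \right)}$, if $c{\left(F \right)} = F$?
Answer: $27$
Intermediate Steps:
$c^{3}{\left(K \right)} = 3^{3} = 27$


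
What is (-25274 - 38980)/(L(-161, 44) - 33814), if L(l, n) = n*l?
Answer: 32127/20449 ≈ 1.5711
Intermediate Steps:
L(l, n) = l*n
(-25274 - 38980)/(L(-161, 44) - 33814) = (-25274 - 38980)/(-161*44 - 33814) = -64254/(-7084 - 33814) = -64254/(-40898) = -64254*(-1/40898) = 32127/20449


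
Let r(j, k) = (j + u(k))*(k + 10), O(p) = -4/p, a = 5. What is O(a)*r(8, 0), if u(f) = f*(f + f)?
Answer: -64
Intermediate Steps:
u(f) = 2*f² (u(f) = f*(2*f) = 2*f²)
r(j, k) = (10 + k)*(j + 2*k²) (r(j, k) = (j + 2*k²)*(k + 10) = (j + 2*k²)*(10 + k) = (10 + k)*(j + 2*k²))
O(a)*r(8, 0) = (-4/5)*(2*0³ + 10*8 + 20*0² + 8*0) = (-4*⅕)*(2*0 + 80 + 20*0 + 0) = -4*(0 + 80 + 0 + 0)/5 = -⅘*80 = -64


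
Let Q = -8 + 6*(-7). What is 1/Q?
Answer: -1/50 ≈ -0.020000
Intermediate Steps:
Q = -50 (Q = -8 - 42 = -50)
1/Q = 1/(-50) = -1/50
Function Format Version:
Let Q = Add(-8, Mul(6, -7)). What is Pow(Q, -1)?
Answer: Rational(-1, 50) ≈ -0.020000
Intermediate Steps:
Q = -50 (Q = Add(-8, -42) = -50)
Pow(Q, -1) = Pow(-50, -1) = Rational(-1, 50)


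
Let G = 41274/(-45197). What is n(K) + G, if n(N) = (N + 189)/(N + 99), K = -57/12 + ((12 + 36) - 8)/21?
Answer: 373375391/365056169 ≈ 1.0228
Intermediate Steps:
K = -239/84 (K = -57*1/12 + (48 - 8)*(1/21) = -19/4 + 40*(1/21) = -19/4 + 40/21 = -239/84 ≈ -2.8452)
G = -41274/45197 (G = 41274*(-1/45197) = -41274/45197 ≈ -0.91320)
n(N) = (189 + N)/(99 + N)
n(K) + G = (189 - 239/84)/(99 - 239/84) - 41274/45197 = (15637/84)/(8077/84) - 41274/45197 = (84/8077)*(15637/84) - 41274/45197 = 15637/8077 - 41274/45197 = 373375391/365056169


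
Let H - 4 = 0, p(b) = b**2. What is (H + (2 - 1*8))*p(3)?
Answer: -18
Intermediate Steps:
H = 4 (H = 4 + 0 = 4)
(H + (2 - 1*8))*p(3) = (4 + (2 - 1*8))*3**2 = (4 + (2 - 8))*9 = (4 - 6)*9 = -2*9 = -18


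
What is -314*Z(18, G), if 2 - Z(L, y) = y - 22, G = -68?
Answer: -28888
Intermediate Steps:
Z(L, y) = 24 - y (Z(L, y) = 2 - (y - 22) = 2 - (-22 + y) = 2 + (22 - y) = 24 - y)
-314*Z(18, G) = -314*(24 - 1*(-68)) = -314*(24 + 68) = -314*92 = -28888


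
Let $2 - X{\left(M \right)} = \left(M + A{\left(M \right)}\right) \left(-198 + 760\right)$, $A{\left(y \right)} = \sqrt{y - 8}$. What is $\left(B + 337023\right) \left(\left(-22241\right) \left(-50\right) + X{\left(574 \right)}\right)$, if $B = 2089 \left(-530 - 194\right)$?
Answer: $-927946248632 + 660582106 \sqrt{566} \approx -9.1223 \cdot 10^{11}$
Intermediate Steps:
$A{\left(y \right)} = \sqrt{-8 + y}$
$X{\left(M \right)} = 2 - 562 M - 562 \sqrt{-8 + M}$ ($X{\left(M \right)} = 2 - \left(M + \sqrt{-8 + M}\right) \left(-198 + 760\right) = 2 - \left(M + \sqrt{-8 + M}\right) 562 = 2 - \left(562 M + 562 \sqrt{-8 + M}\right) = 2 - 562 M - 562 \sqrt{-8 + M}$)
$B = -1512436$ ($B = 2089 \left(-530 - 194\right) = 2089 \left(-724\right) = -1512436$)
$\left(B + 337023\right) \left(\left(-22241\right) \left(-50\right) + X{\left(574 \right)}\right) = \left(-1512436 + 337023\right) \left(\left(-22241\right) \left(-50\right) - \left(322586 + 562 \sqrt{-8 + 574}\right)\right) = - 1175413 \left(1112050 - \left(322586 + 562 \sqrt{566}\right)\right) = - 1175413 \left(789464 - 562 \sqrt{566}\right) = -927946248632 + 660582106 \sqrt{566}$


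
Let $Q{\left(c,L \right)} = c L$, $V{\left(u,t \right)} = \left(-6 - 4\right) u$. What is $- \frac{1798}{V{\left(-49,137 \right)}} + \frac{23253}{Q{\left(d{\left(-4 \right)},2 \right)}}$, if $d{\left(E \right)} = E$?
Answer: $- \frac{5704177}{1960} \approx -2910.3$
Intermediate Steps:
$V{\left(u,t \right)} = - 10 u$
$Q{\left(c,L \right)} = L c$
$- \frac{1798}{V{\left(-49,137 \right)}} + \frac{23253}{Q{\left(d{\left(-4 \right)},2 \right)}} = - \frac{1798}{\left(-10\right) \left(-49\right)} + \frac{23253}{2 \left(-4\right)} = - \frac{1798}{490} + \frac{23253}{-8} = \left(-1798\right) \frac{1}{490} + 23253 \left(- \frac{1}{8}\right) = - \frac{899}{245} - \frac{23253}{8} = - \frac{5704177}{1960}$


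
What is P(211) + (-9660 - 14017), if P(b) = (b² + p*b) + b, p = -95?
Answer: 1010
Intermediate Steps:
P(b) = b² - 94*b (P(b) = (b² - 95*b) + b = b² - 94*b)
P(211) + (-9660 - 14017) = 211*(-94 + 211) + (-9660 - 14017) = 211*117 - 23677 = 24687 - 23677 = 1010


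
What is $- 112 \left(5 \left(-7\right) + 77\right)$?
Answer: $-4704$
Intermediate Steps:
$- 112 \left(5 \left(-7\right) + 77\right) = - 112 \left(-35 + 77\right) = \left(-112\right) 42 = -4704$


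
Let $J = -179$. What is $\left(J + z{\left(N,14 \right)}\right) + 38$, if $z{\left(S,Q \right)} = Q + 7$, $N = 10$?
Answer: $-120$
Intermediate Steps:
$z{\left(S,Q \right)} = 7 + Q$
$\left(J + z{\left(N,14 \right)}\right) + 38 = \left(-179 + \left(7 + 14\right)\right) + 38 = \left(-179 + 21\right) + 38 = -158 + 38 = -120$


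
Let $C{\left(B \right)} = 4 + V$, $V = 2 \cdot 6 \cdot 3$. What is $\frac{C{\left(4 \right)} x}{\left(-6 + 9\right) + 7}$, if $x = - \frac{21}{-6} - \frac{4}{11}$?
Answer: $\frac{138}{11} \approx 12.545$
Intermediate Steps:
$V = 36$ ($V = 12 \cdot 3 = 36$)
$C{\left(B \right)} = 40$ ($C{\left(B \right)} = 4 + 36 = 40$)
$x = \frac{69}{22}$ ($x = \left(-21\right) \left(- \frac{1}{6}\right) - \frac{4}{11} = \frac{7}{2} - \frac{4}{11} = \frac{69}{22} \approx 3.1364$)
$\frac{C{\left(4 \right)} x}{\left(-6 + 9\right) + 7} = \frac{40 \cdot \frac{69}{22}}{\left(-6 + 9\right) + 7} = \frac{1380}{11 \left(3 + 7\right)} = \frac{1380}{11 \cdot 10} = \frac{1380}{11} \cdot \frac{1}{10} = \frac{138}{11}$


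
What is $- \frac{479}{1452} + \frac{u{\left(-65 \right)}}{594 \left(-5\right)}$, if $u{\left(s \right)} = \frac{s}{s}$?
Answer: $- \frac{21577}{65340} \approx -0.33023$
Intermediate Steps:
$u{\left(s \right)} = 1$
$- \frac{479}{1452} + \frac{u{\left(-65 \right)}}{594 \left(-5\right)} = - \frac{479}{1452} + 1 \frac{1}{594 \left(-5\right)} = \left(-479\right) \frac{1}{1452} + 1 \frac{1}{-2970} = - \frac{479}{1452} + 1 \left(- \frac{1}{2970}\right) = - \frac{479}{1452} - \frac{1}{2970} = - \frac{21577}{65340}$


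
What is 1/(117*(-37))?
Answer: -1/4329 ≈ -0.00023100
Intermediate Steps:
1/(117*(-37)) = 1/(-4329) = -1/4329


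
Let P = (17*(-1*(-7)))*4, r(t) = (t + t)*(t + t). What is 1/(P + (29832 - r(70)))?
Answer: 1/10708 ≈ 9.3388e-5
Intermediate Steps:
r(t) = 4*t² (r(t) = (2*t)*(2*t) = 4*t²)
P = 476 (P = (17*7)*4 = 119*4 = 476)
1/(P + (29832 - r(70))) = 1/(476 + (29832 - 4*70²)) = 1/(476 + (29832 - 4*4900)) = 1/(476 + (29832 - 1*19600)) = 1/(476 + (29832 - 19600)) = 1/(476 + 10232) = 1/10708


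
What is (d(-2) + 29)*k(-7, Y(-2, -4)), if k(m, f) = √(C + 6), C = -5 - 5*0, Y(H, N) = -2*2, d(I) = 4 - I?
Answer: 35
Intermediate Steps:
Y(H, N) = -4
C = -5 (C = -5 + 0 = -5)
k(m, f) = 1 (k(m, f) = √(-5 + 6) = √1 = 1)
(d(-2) + 29)*k(-7, Y(-2, -4)) = ((4 - 1*(-2)) + 29)*1 = ((4 + 2) + 29)*1 = (6 + 29)*1 = 35*1 = 35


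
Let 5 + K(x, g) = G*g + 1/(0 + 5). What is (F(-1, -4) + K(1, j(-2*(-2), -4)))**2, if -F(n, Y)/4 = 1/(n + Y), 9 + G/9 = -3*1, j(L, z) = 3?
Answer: 107584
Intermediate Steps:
G = -108 (G = -81 + 9*(-3*1) = -81 + 9*(-3) = -81 - 27 = -108)
F(n, Y) = -4/(Y + n) (F(n, Y) = -4/(n + Y) = -4/(Y + n))
K(x, g) = -24/5 - 108*g (K(x, g) = -5 + (-108*g + 1/(0 + 5)) = -5 + (-108*g + 1/5) = -5 + (1/5 - 108*g) = -24/5 - 108*g)
(F(-1, -4) + K(1, j(-2*(-2), -4)))**2 = (-4/(-4 - 1) + (-24/5 - 108*3))**2 = (-4/(-5) + (-24/5 - 324))**2 = (-4*(-1/5) - 1644/5)**2 = (4/5 - 1644/5)**2 = (-328)**2 = 107584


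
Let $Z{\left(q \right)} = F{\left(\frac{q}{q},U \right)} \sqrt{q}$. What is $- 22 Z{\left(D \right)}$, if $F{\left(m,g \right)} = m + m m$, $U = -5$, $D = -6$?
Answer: $- 44 i \sqrt{6} \approx - 107.78 i$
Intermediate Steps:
$F{\left(m,g \right)} = m + m^{2}$
$Z{\left(q \right)} = 2 \sqrt{q}$ ($Z{\left(q \right)} = \frac{q}{q} \left(1 + \frac{q}{q}\right) \sqrt{q} = 1 \left(1 + 1\right) \sqrt{q} = 1 \cdot 2 \sqrt{q} = 2 \sqrt{q}$)
$- 22 Z{\left(D \right)} = - 22 \cdot 2 \sqrt{-6} = - 22 \cdot 2 i \sqrt{6} = - 44 i \sqrt{6}$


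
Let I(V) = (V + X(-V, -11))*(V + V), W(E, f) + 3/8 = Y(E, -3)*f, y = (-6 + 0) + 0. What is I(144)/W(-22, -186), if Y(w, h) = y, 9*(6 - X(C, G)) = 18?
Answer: 113664/2975 ≈ 38.206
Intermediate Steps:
X(C, G) = 4 (X(C, G) = 6 - ⅑*18 = 6 - 2 = 4)
y = -6 (y = -6 + 0 = -6)
Y(w, h) = -6
W(E, f) = -3/8 - 6*f
I(V) = 2*V*(4 + V) (I(V) = (V + 4)*(V + V) = (4 + V)*(2*V) = 2*V*(4 + V))
I(144)/W(-22, -186) = (2*144*(4 + 144))/(-3/8 - 6*(-186)) = (2*144*148)/(-3/8 + 1116) = 42624/(8925/8) = 42624*(8/8925) = 113664/2975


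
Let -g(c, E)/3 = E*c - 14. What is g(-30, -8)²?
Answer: 459684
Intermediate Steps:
g(c, E) = 42 - 3*E*c (g(c, E) = -3*(E*c - 14) = -3*(-14 + E*c) = 42 - 3*E*c)
g(-30, -8)² = (42 - 3*(-8)*(-30))² = (42 - 720)² = (-678)² = 459684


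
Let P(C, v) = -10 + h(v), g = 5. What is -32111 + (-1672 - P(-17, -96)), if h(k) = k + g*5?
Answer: -33702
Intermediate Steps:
h(k) = 25 + k (h(k) = k + 5*5 = k + 25 = 25 + k)
P(C, v) = 15 + v (P(C, v) = -10 + (25 + v) = 15 + v)
-32111 + (-1672 - P(-17, -96)) = -32111 + (-1672 - (15 - 96)) = -32111 + (-1672 - 1*(-81)) = -32111 + (-1672 + 81) = -32111 - 1591 = -33702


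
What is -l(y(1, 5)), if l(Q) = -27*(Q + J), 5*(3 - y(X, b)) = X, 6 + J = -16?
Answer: -2592/5 ≈ -518.40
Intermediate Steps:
J = -22 (J = -6 - 16 = -22)
y(X, b) = 3 - X/5
l(Q) = 594 - 27*Q (l(Q) = -27*(Q - 22) = -27*(-22 + Q) = 594 - 27*Q)
-l(y(1, 5)) = -(594 - 27*(3 - 1/5*1)) = -(594 - 27*(3 - 1/5)) = -(594 - 27*14/5) = -(594 - 378/5) = -1*2592/5 = -2592/5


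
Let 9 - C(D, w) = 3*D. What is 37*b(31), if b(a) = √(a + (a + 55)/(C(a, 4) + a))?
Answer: 111*√9169/53 ≈ 200.54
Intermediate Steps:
C(D, w) = 9 - 3*D
b(a) = √(a + (55 + a)/(9 - 2*a)) (b(a) = √(a + (a + 55)/((9 - 3*a) + a)) = √(a + (55 + a)/(9 - 2*a)))
37*b(31) = 37*√((-55 - 1*31 + 31*(-9 + 2*31))/(-9 + 2*31)) = 37*√((-55 - 31 + 31*(-9 + 62))/(-9 + 62)) = 37*√((-55 - 31 + 31*53)/53) = 37*√((-55 - 31 + 1643)/53) = 37*√((1/53)*1557) = 37*√(1557/53) = 37*(3*√9169/53) = 111*√9169/53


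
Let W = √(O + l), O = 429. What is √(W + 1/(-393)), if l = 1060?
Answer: √(-393 + 154449*√1489)/393 ≈ 6.2117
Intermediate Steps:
W = √1489 (W = √(429 + 1060) = √1489 ≈ 38.588)
√(W + 1/(-393)) = √(√1489 + 1/(-393)) = √(√1489 - 1/393) = √(-1/393 + √1489)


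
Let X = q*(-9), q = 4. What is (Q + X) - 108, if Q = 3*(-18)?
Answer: -198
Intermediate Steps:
Q = -54
X = -36 (X = 4*(-9) = -36)
(Q + X) - 108 = (-54 - 36) - 108 = -90 - 108 = -198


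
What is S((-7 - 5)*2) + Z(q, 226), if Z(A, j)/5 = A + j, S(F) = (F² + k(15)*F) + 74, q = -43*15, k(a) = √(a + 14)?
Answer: -1445 - 24*√29 ≈ -1574.2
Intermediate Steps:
k(a) = √(14 + a)
q = -645
S(F) = 74 + F² + F*√29 (S(F) = (F² + √(14 + 15)*F) + 74 = (F² + √29*F) + 74 = (F² + F*√29) + 74 = 74 + F² + F*√29)
Z(A, j) = 5*A + 5*j (Z(A, j) = 5*(A + j) = 5*A + 5*j)
S((-7 - 5)*2) + Z(q, 226) = (74 + ((-7 - 5)*2)² + ((-7 - 5)*2)*√29) + (5*(-645) + 5*226) = (74 + (-12*2)² + (-12*2)*√29) + (-3225 + 1130) = (74 + (-24)² - 24*√29) - 2095 = (74 + 576 - 24*√29) - 2095 = (650 - 24*√29) - 2095 = -1445 - 24*√29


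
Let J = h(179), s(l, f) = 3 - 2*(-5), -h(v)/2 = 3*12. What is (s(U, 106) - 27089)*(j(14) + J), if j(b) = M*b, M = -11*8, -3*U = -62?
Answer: 35307104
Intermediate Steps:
U = 62/3 (U = -⅓*(-62) = 62/3 ≈ 20.667)
h(v) = -72 (h(v) = -6*12 = -2*36 = -72)
M = -88
s(l, f) = 13 (s(l, f) = 3 + 10 = 13)
j(b) = -88*b
J = -72
(s(U, 106) - 27089)*(j(14) + J) = (13 - 27089)*(-88*14 - 72) = -27076*(-1232 - 72) = -27076*(-1304) = 35307104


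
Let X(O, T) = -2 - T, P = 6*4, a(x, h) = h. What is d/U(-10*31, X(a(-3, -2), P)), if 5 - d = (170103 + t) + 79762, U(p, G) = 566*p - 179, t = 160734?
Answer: 410594/175639 ≈ 2.3377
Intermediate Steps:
P = 24
U(p, G) = -179 + 566*p
d = -410594 (d = 5 - ((170103 + 160734) + 79762) = 5 - (330837 + 79762) = 5 - 1*410599 = 5 - 410599 = -410594)
d/U(-10*31, X(a(-3, -2), P)) = -410594/(-179 + 566*(-10*31)) = -410594/(-179 + 566*(-310)) = -410594/(-179 - 175460) = -410594/(-175639) = -410594*(-1/175639) = 410594/175639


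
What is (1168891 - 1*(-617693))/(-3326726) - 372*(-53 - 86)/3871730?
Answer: -1686288130578/3220046213995 ≈ -0.52368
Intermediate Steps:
(1168891 - 1*(-617693))/(-3326726) - 372*(-53 - 86)/3871730 = (1168891 + 617693)*(-1/3326726) - 372*(-139)*(1/3871730) = 1786584*(-1/3326726) + 51708*(1/3871730) = -893292/1663363 + 25854/1935865 = -1686288130578/3220046213995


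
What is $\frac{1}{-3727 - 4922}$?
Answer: $- \frac{1}{8649} \approx -0.00011562$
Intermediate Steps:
$\frac{1}{-3727 - 4922} = \frac{1}{-8649} = - \frac{1}{8649}$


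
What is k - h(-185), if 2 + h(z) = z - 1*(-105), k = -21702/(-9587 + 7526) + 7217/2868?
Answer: 62423701/656772 ≈ 95.046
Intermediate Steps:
k = 8568397/656772 (k = -21702/(-2061) + 7217*(1/2868) = -21702*(-1/2061) + 7217/2868 = 7234/687 + 7217/2868 = 8568397/656772 ≈ 13.046)
h(z) = 103 + z (h(z) = -2 + (z - 1*(-105)) = -2 + (z + 105) = -2 + (105 + z) = 103 + z)
k - h(-185) = 8568397/656772 - (103 - 185) = 8568397/656772 - 1*(-82) = 8568397/656772 + 82 = 62423701/656772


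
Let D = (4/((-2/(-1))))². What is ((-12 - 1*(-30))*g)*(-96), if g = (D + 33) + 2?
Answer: -67392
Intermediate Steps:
D = 4 (D = (4/((-2*(-1))))² = (4/2)² = (4*(½))² = 2² = 4)
g = 39 (g = (4 + 33) + 2 = 37 + 2 = 39)
((-12 - 1*(-30))*g)*(-96) = ((-12 - 1*(-30))*39)*(-96) = ((-12 + 30)*39)*(-96) = (18*39)*(-96) = 702*(-96) = -67392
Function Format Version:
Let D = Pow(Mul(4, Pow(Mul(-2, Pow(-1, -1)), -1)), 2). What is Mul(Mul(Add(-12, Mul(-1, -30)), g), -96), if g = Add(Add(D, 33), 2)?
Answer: -67392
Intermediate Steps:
D = 4 (D = Pow(Mul(4, Pow(Mul(-2, -1), -1)), 2) = Pow(Mul(4, Pow(2, -1)), 2) = Pow(Mul(4, Rational(1, 2)), 2) = Pow(2, 2) = 4)
g = 39 (g = Add(Add(4, 33), 2) = Add(37, 2) = 39)
Mul(Mul(Add(-12, Mul(-1, -30)), g), -96) = Mul(Mul(Add(-12, Mul(-1, -30)), 39), -96) = Mul(Mul(Add(-12, 30), 39), -96) = Mul(Mul(18, 39), -96) = Mul(702, -96) = -67392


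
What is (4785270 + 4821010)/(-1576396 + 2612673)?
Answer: 9606280/1036277 ≈ 9.2700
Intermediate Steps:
(4785270 + 4821010)/(-1576396 + 2612673) = 9606280/1036277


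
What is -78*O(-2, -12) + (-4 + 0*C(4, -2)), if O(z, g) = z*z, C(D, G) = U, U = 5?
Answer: -316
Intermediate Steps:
C(D, G) = 5
O(z, g) = z**2
-78*O(-2, -12) + (-4 + 0*C(4, -2)) = -78*(-2)**2 + (-4 + 0*5) = -78*4 + (-4 + 0) = -312 - 4 = -316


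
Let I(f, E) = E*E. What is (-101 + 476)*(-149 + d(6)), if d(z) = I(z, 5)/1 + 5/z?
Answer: -92375/2 ≈ -46188.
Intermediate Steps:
I(f, E) = E²
d(z) = 25 + 5/z (d(z) = 5²/1 + 5/z = 25*1 + 5/z = 25 + 5/z)
(-101 + 476)*(-149 + d(6)) = (-101 + 476)*(-149 + (25 + 5/6)) = 375*(-149 + (25 + 5*(⅙))) = 375*(-149 + (25 + ⅚)) = 375*(-149 + 155/6) = 375*(-739/6) = -92375/2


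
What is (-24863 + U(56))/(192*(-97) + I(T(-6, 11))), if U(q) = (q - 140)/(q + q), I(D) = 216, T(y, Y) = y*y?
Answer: 99455/73632 ≈ 1.3507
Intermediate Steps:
T(y, Y) = y²
U(q) = (-140 + q)/(2*q) (U(q) = (-140 + q)/((2*q)) = (-140 + q)*(1/(2*q)) = (-140 + q)/(2*q))
(-24863 + U(56))/(192*(-97) + I(T(-6, 11))) = (-24863 + (½)*(-140 + 56)/56)/(192*(-97) + 216) = (-24863 + (½)*(1/56)*(-84))/(-18624 + 216) = (-24863 - ¾)/(-18408) = -99455/4*(-1/18408) = 99455/73632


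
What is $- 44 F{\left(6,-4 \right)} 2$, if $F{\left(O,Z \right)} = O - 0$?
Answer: $-528$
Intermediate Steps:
$F{\left(O,Z \right)} = O$ ($F{\left(O,Z \right)} = O + 0 = O$)
$- 44 F{\left(6,-4 \right)} 2 = \left(-44\right) 6 \cdot 2 = \left(-264\right) 2 = -528$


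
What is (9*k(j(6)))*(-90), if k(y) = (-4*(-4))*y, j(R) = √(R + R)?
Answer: -25920*√3 ≈ -44895.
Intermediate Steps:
j(R) = √2*√R (j(R) = √(2*R) = √2*√R)
k(y) = 16*y
(9*k(j(6)))*(-90) = (9*(16*(√2*√6)))*(-90) = (9*(16*(2*√3)))*(-90) = (9*(32*√3))*(-90) = (288*√3)*(-90) = -25920*√3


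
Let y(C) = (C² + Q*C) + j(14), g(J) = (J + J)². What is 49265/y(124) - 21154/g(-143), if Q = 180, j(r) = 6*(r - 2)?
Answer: 807683917/772317832 ≈ 1.0458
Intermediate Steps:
j(r) = -12 + 6*r (j(r) = 6*(-2 + r) = -12 + 6*r)
g(J) = 4*J² (g(J) = (2*J)² = 4*J²)
y(C) = 72 + C² + 180*C (y(C) = (C² + 180*C) + (-12 + 6*14) = (C² + 180*C) + (-12 + 84) = (C² + 180*C) + 72 = 72 + C² + 180*C)
49265/y(124) - 21154/g(-143) = 49265/(72 + 124² + 180*124) - 21154/(4*(-143)²) = 49265/(72 + 15376 + 22320) - 21154/(4*20449) = 49265/37768 - 21154/81796 = 49265*(1/37768) - 21154*1/81796 = 49265/37768 - 10577/40898 = 807683917/772317832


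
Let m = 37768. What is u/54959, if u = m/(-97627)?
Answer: -37768/5365482293 ≈ -7.0391e-6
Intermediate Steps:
u = -37768/97627 (u = 37768/(-97627) = 37768*(-1/97627) = -37768/97627 ≈ -0.38686)
u/54959 = -37768/97627/54959 = -37768/97627*1/54959 = -37768/5365482293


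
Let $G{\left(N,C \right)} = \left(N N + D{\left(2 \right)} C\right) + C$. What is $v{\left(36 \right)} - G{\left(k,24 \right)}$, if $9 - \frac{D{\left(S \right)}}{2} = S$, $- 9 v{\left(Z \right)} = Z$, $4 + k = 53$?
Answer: $-2765$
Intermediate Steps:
$k = 49$ ($k = -4 + 53 = 49$)
$v{\left(Z \right)} = - \frac{Z}{9}$
$D{\left(S \right)} = 18 - 2 S$
$G{\left(N,C \right)} = N^{2} + 15 C$ ($G{\left(N,C \right)} = \left(N N + \left(18 - 4\right) C\right) + C = \left(N^{2} + \left(18 - 4\right) C\right) + C = \left(N^{2} + 14 C\right) + C = N^{2} + 15 C$)
$v{\left(36 \right)} - G{\left(k,24 \right)} = \left(- \frac{1}{9}\right) 36 - \left(49^{2} + 15 \cdot 24\right) = -4 - \left(2401 + 360\right) = -4 - 2761 = -2765$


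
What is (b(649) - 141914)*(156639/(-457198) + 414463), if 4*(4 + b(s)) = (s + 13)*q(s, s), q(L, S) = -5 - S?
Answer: -398338199083575/3842 ≈ -1.0368e+11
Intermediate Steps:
b(s) = -4 + (-5 - s)*(13 + s)/4 (b(s) = -4 + ((s + 13)*(-5 - s))/4 = -4 + ((13 + s)*(-5 - s))/4 = -4 + ((-5 - s)*(13 + s))/4 = -4 + (-5 - s)*(13 + s)/4)
(b(649) - 141914)*(156639/(-457198) + 414463) = ((-81/4 - 9/2*649 - ¼*649²) - 141914)*(156639/(-457198) + 414463) = ((-81/4 - 5841/2 - ¼*421201) - 141914)*(156639*(-1/457198) + 414463) = ((-81/4 - 5841/2 - 421201/4) - 141914)*(-22377/65314 + 414463) = (-108241 - 141914)*(27070214005/65314) = -250155*27070214005/65314 = -398338199083575/3842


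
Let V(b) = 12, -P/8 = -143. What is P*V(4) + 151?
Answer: 13879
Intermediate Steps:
P = 1144 (P = -8*(-143) = 1144)
P*V(4) + 151 = 1144*12 + 151 = 13728 + 151 = 13879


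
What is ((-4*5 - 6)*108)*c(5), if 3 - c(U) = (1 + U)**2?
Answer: 92664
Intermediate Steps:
c(U) = 3 - (1 + U)**2
((-4*5 - 6)*108)*c(5) = ((-4*5 - 6)*108)*(3 - (1 + 5)**2) = ((-20 - 6)*108)*(3 - 1*6**2) = (-26*108)*(3 - 1*36) = -2808*(3 - 36) = -2808*(-33) = 92664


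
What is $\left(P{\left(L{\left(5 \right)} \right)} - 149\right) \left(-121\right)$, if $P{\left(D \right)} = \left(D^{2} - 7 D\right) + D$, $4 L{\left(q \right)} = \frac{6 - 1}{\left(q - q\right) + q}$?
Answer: $\frac{291247}{16} \approx 18203.0$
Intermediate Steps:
$L{\left(q \right)} = \frac{5}{4 q}$ ($L{\left(q \right)} = \frac{\left(6 - 1\right) \frac{1}{\left(q - q\right) + q}}{4} = \frac{5 \frac{1}{0 + q}}{4} = \frac{5 \frac{1}{q}}{4} = \frac{5}{4 q}$)
$P{\left(D \right)} = D^{2} - 6 D$
$\left(P{\left(L{\left(5 \right)} \right)} - 149\right) \left(-121\right) = \left(\frac{5}{4 \cdot 5} \left(-6 + \frac{5}{4 \cdot 5}\right) - 149\right) \left(-121\right) = \left(\frac{5}{4} \cdot \frac{1}{5} \left(-6 + \frac{5}{4} \cdot \frac{1}{5}\right) - 149\right) \left(-121\right) = \left(\frac{-6 + \frac{1}{4}}{4} - 149\right) \left(-121\right) = \left(\frac{1}{4} \left(- \frac{23}{4}\right) - 149\right) \left(-121\right) = \left(- \frac{23}{16} - 149\right) \left(-121\right) = \left(- \frac{2407}{16}\right) \left(-121\right) = \frac{291247}{16}$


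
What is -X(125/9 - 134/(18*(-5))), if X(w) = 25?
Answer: -25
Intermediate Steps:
-X(125/9 - 134/(18*(-5))) = -1*25 = -25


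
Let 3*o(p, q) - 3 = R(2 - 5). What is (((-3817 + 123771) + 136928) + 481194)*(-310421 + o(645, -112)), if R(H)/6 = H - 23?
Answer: -229151931872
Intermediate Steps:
R(H) = -138 + 6*H (R(H) = 6*(H - 23) = 6*(-23 + H) = -138 + 6*H)
o(p, q) = -51 (o(p, q) = 1 + (-138 + 6*(2 - 5))/3 = 1 + (-138 + 6*(-3))/3 = 1 + (-138 - 18)/3 = 1 + (⅓)*(-156) = 1 - 52 = -51)
(((-3817 + 123771) + 136928) + 481194)*(-310421 + o(645, -112)) = (((-3817 + 123771) + 136928) + 481194)*(-310421 - 51) = ((119954 + 136928) + 481194)*(-310472) = (256882 + 481194)*(-310472) = 738076*(-310472) = -229151931872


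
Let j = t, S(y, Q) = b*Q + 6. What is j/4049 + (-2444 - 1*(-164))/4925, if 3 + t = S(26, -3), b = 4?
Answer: -1855209/3988265 ≈ -0.46517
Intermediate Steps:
S(y, Q) = 6 + 4*Q (S(y, Q) = 4*Q + 6 = 6 + 4*Q)
t = -9 (t = -3 + (6 + 4*(-3)) = -3 + (6 - 12) = -3 - 6 = -9)
j = -9
j/4049 + (-2444 - 1*(-164))/4925 = -9/4049 + (-2444 - 1*(-164))/4925 = -9*1/4049 + (-2444 + 164)*(1/4925) = -9/4049 - 2280*1/4925 = -9/4049 - 456/985 = -1855209/3988265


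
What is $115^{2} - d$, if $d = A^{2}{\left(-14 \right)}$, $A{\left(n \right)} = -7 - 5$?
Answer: $13081$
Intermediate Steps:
$A{\left(n \right)} = -12$ ($A{\left(n \right)} = -7 - 5 = -12$)
$d = 144$ ($d = \left(-12\right)^{2} = 144$)
$115^{2} - d = 115^{2} - 144 = 13225 - 144 = 13081$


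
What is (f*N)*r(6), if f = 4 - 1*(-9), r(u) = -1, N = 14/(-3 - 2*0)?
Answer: 182/3 ≈ 60.667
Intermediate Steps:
N = -14/3 (N = 14/(-3 + 0) = 14/(-3) = 14*(-⅓) = -14/3 ≈ -4.6667)
f = 13 (f = 4 + 9 = 13)
(f*N)*r(6) = (13*(-14/3))*(-1) = -182/3*(-1) = 182/3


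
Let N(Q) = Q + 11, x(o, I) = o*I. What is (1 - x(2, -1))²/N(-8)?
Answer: 3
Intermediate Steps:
x(o, I) = I*o
N(Q) = 11 + Q
(1 - x(2, -1))²/N(-8) = (1 - (-1)*2)²/(11 - 8) = (1 - 1*(-2))²/3 = (1 + 2)²*(⅓) = 3²*(⅓) = 9*(⅓) = 3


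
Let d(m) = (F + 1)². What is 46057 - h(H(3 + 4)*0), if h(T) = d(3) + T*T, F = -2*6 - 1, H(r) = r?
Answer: 45913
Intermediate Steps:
F = -13 (F = -12 - 1 = -13)
d(m) = 144 (d(m) = (-13 + 1)² = (-12)² = 144)
h(T) = 144 + T² (h(T) = 144 + T*T = 144 + T²)
46057 - h(H(3 + 4)*0) = 46057 - (144 + ((3 + 4)*0)²) = 46057 - (144 + (7*0)²) = 46057 - (144 + 0²) = 46057 - (144 + 0) = 46057 - 1*144 = 46057 - 144 = 45913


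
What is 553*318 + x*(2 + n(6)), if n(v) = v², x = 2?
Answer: 175930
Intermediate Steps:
553*318 + x*(2 + n(6)) = 553*318 + 2*(2 + 6²) = 175854 + 2*(2 + 36) = 175854 + 2*38 = 175854 + 76 = 175930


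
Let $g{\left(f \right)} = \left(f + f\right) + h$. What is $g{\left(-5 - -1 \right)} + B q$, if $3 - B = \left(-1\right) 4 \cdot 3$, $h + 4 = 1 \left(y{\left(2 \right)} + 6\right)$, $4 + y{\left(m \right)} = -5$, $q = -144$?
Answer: $-2175$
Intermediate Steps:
$y{\left(m \right)} = -9$ ($y{\left(m \right)} = -4 - 5 = -9$)
$h = -7$ ($h = -4 + 1 \left(-9 + 6\right) = -4 + 1 \left(-3\right) = -4 - 3 = -7$)
$g{\left(f \right)} = -7 + 2 f$ ($g{\left(f \right)} = \left(f + f\right) - 7 = 2 f - 7 = -7 + 2 f$)
$B = 15$ ($B = 3 - \left(-1\right) 4 \cdot 3 = 3 - \left(-4\right) 3 = 3 - -12 = 3 + 12 = 15$)
$g{\left(-5 - -1 \right)} + B q = \left(-7 + 2 \left(-5 - -1\right)\right) + 15 \left(-144\right) = \left(-7 + 2 \left(-5 + 1\right)\right) - 2160 = \left(-7 + 2 \left(-4\right)\right) - 2160 = \left(-7 - 8\right) - 2160 = -15 - 2160 = -2175$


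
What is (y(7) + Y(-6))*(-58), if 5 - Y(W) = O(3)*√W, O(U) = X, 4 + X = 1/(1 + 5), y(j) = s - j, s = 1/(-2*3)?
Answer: 377/3 - 667*I*√6/3 ≈ 125.67 - 544.6*I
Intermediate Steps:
s = -⅙ (s = 1/(-6) = -⅙ ≈ -0.16667)
y(j) = -⅙ - j
X = -23/6 (X = -4 + 1/(1 + 5) = -4 + 1/6 = -4 + ⅙ = -23/6 ≈ -3.8333)
O(U) = -23/6
Y(W) = 5 + 23*√W/6 (Y(W) = 5 - (-23)*√W/6 = 5 + 23*√W/6)
(y(7) + Y(-6))*(-58) = ((-⅙ - 1*7) + (5 + 23*√(-6)/6))*(-58) = ((-⅙ - 7) + (5 + 23*(I*√6)/6))*(-58) = (-43/6 + (5 + 23*I*√6/6))*(-58) = (-13/6 + 23*I*√6/6)*(-58) = 377/3 - 667*I*√6/3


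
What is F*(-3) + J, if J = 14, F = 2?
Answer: 8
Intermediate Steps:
F*(-3) + J = 2*(-3) + 14 = -6 + 14 = 8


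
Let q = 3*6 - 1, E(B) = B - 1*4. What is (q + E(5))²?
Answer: 324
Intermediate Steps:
E(B) = -4 + B (E(B) = B - 4 = -4 + B)
q = 17 (q = 18 - 1 = 17)
(q + E(5))² = (17 + (-4 + 5))² = (17 + 1)² = 18² = 324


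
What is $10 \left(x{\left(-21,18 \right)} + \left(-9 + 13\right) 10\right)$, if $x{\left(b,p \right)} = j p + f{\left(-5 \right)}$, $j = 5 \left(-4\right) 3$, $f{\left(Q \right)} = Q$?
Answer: $-10450$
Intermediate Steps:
$j = -60$ ($j = \left(-20\right) 3 = -60$)
$x{\left(b,p \right)} = -5 - 60 p$ ($x{\left(b,p \right)} = - 60 p - 5 = -5 - 60 p$)
$10 \left(x{\left(-21,18 \right)} + \left(-9 + 13\right) 10\right) = 10 \left(\left(-5 - 1080\right) + \left(-9 + 13\right) 10\right) = 10 \left(\left(-5 - 1080\right) + 4 \cdot 10\right) = 10 \left(-1085 + 40\right) = 10 \left(-1045\right) = -10450$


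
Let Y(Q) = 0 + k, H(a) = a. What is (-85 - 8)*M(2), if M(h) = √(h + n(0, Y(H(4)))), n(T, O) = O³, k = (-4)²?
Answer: -93*√4098 ≈ -5953.5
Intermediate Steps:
k = 16
Y(Q) = 16 (Y(Q) = 0 + 16 = 16)
M(h) = √(4096 + h) (M(h) = √(h + 16³) = √(h + 4096) = √(4096 + h))
(-85 - 8)*M(2) = (-85 - 8)*√(4096 + 2) = -93*√4098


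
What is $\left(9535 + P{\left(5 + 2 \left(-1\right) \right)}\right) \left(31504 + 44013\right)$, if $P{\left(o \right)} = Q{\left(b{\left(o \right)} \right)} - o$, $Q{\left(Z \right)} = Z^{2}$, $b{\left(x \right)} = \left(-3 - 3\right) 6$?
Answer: $817698076$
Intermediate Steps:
$b{\left(x \right)} = -36$ ($b{\left(x \right)} = \left(-6\right) 6 = -36$)
$P{\left(o \right)} = 1296 - o$ ($P{\left(o \right)} = \left(-36\right)^{2} - o = 1296 - o$)
$\left(9535 + P{\left(5 + 2 \left(-1\right) \right)}\right) \left(31504 + 44013\right) = \left(9535 + \left(1296 - \left(5 + 2 \left(-1\right)\right)\right)\right) \left(31504 + 44013\right) = \left(9535 + \left(1296 - \left(5 - 2\right)\right)\right) 75517 = \left(9535 + \left(1296 - 3\right)\right) 75517 = \left(9535 + 1293\right) 75517 = 10828 \cdot 75517 = 817698076$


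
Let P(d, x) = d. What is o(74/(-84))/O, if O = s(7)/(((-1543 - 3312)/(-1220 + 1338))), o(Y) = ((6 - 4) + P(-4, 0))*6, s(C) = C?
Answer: 29130/413 ≈ 70.533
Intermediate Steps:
o(Y) = -12 (o(Y) = ((6 - 4) - 4)*6 = (2 - 4)*6 = -2*6 = -12)
O = -826/4855 (O = 7/(((-1543 - 3312)/(-1220 + 1338))) = 7/((-4855/118)) = 7/((-4855*1/118)) = 7/(-4855/118) = 7*(-118/4855) = -826/4855 ≈ -0.17013)
o(74/(-84))/O = -12/(-826/4855) = -12*(-4855/826) = 29130/413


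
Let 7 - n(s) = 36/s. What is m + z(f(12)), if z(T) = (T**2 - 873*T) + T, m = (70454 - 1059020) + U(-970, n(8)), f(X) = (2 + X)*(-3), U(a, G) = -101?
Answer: -950279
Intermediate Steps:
n(s) = 7 - 36/s
f(X) = -6 - 3*X
m = -988667 (m = (70454 - 1059020) - 101 = -988566 - 101 = -988667)
z(T) = T**2 - 872*T
m + z(f(12)) = -988667 + (-6 - 3*12)*(-872 + (-6 - 3*12)) = -988667 + (-6 - 36)*(-872 + (-6 - 36)) = -988667 - 42*(-872 - 42) = -988667 - 42*(-914) = -988667 + 38388 = -950279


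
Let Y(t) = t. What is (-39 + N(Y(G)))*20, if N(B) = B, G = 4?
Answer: -700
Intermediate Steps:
(-39 + N(Y(G)))*20 = (-39 + 4)*20 = -35*20 = -700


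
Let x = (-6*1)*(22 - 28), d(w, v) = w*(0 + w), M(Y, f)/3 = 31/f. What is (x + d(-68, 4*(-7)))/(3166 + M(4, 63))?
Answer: 97860/66517 ≈ 1.4712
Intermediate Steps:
M(Y, f) = 93/f (M(Y, f) = 3*(31/f) = 93/f)
d(w, v) = w² (d(w, v) = w*w = w²)
x = 36 (x = -6*(-6) = 36)
(x + d(-68, 4*(-7)))/(3166 + M(4, 63)) = (36 + (-68)²)/(3166 + 93/63) = (36 + 4624)/(3166 + 93*(1/63)) = 4660/(3166 + 31/21) = 4660/(66517/21) = 4660*(21/66517) = 97860/66517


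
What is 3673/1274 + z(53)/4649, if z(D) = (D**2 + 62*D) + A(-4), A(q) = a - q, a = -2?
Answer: 24843355/5922826 ≈ 4.1945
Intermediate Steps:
A(q) = -2 - q
z(D) = 2 + D**2 + 62*D (z(D) = (D**2 + 62*D) + (-2 - 1*(-4)) = (D**2 + 62*D) + (-2 + 4) = (D**2 + 62*D) + 2 = 2 + D**2 + 62*D)
3673/1274 + z(53)/4649 = 3673/1274 + (2 + 53**2 + 62*53)/4649 = 3673*(1/1274) + (2 + 2809 + 3286)*(1/4649) = 3673/1274 + 6097*(1/4649) = 3673/1274 + 6097/4649 = 24843355/5922826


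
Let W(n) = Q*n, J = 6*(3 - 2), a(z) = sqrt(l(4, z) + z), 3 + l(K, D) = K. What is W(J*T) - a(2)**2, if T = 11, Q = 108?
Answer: 7125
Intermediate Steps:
l(K, D) = -3 + K
a(z) = sqrt(1 + z) (a(z) = sqrt((-3 + 4) + z) = sqrt(1 + z))
J = 6 (J = 6*1 = 6)
W(n) = 108*n
W(J*T) - a(2)**2 = 108*(6*11) - (sqrt(1 + 2))**2 = 108*66 - (sqrt(3))**2 = 7128 - 1*3 = 7128 - 3 = 7125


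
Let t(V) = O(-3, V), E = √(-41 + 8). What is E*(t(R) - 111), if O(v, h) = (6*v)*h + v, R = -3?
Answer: -60*I*√33 ≈ -344.67*I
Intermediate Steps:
E = I*√33 (E = √(-33) = I*√33 ≈ 5.7446*I)
O(v, h) = v + 6*h*v (O(v, h) = 6*h*v + v = v + 6*h*v)
t(V) = -3 - 18*V (t(V) = -3*(1 + 6*V) = -3 - 18*V)
E*(t(R) - 111) = (I*√33)*((-3 - 18*(-3)) - 111) = (I*√33)*((-3 + 54) - 111) = (I*√33)*(51 - 111) = (I*√33)*(-60) = -60*I*√33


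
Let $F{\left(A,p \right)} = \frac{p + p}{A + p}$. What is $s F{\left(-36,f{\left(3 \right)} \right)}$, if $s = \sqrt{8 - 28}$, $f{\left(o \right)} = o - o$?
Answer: $0$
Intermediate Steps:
$f{\left(o \right)} = 0$
$F{\left(A,p \right)} = \frac{2 p}{A + p}$
$s = 2 i \sqrt{5}$ ($s = \sqrt{-20} = 2 i \sqrt{5} \approx 4.4721 i$)
$s F{\left(-36,f{\left(3 \right)} \right)} = 2 i \sqrt{5} \cdot 2 \cdot 0 \frac{1}{-36 + 0} = 2 i \sqrt{5} \cdot 2 \cdot 0 \frac{1}{-36} = 2 i \sqrt{5} \cdot 2 \cdot 0 \left(- \frac{1}{36}\right) = 2 i \sqrt{5} \cdot 0 = 0$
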